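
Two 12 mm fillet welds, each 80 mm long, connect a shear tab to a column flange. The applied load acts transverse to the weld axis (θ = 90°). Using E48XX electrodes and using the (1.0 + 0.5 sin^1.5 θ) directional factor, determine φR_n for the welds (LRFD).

E48XX → F_EXX = 480 MPa.
t_e = 0.707 × 12 = 8.484 mm; A_we = 8.484 × 160 = 1357 mm².
Directional factor: 1.0 + 0.5 sin^1.5(90°) = 1.5.
F_nw = 0.6 × 480 × 1.5 = 432 MPa.
φR_n = 0.75 × 432 × 1357 × 10⁻³ = 439.8 kN.

φR_n ≈ 440 kN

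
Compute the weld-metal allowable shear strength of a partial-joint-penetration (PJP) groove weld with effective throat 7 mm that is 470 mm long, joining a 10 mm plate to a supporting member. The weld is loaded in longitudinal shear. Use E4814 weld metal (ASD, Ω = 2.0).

R_n/Ω ≈ 474 kN

E48XX → F_EXX = 480 MPa.
Effective throat (given) t_e = 7 mm.
A_we = 7 × 470 = 3290 mm².
F_nw = 0.6 F_EXX = 288 MPa.
R_n/Ω = (288 × 3290) / 2.0 × 10⁻³ = 473.8 kN.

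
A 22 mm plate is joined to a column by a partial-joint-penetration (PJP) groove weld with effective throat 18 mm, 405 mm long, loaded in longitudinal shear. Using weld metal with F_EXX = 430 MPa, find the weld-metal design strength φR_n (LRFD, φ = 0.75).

φR_n ≈ 1410 kN

Effective throat (given) t_e = 18 mm.
A_we = 18 × 405 = 7290 mm².
F_nw = 0.6 F_EXX = 258 MPa.
φR_n = 0.75 × 258 × 7290 × 10⁻³ = 1411 kN.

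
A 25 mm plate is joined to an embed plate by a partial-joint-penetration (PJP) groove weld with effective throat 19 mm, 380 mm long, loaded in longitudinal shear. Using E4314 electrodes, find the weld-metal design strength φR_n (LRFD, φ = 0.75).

E43XX → F_EXX = 430 MPa.
Effective throat (given) t_e = 19 mm.
A_we = 19 × 380 = 7220 mm².
F_nw = 0.6 F_EXX = 258 MPa.
φR_n = 0.75 × 258 × 7220 × 10⁻³ = 1397 kN.

φR_n ≈ 1400 kN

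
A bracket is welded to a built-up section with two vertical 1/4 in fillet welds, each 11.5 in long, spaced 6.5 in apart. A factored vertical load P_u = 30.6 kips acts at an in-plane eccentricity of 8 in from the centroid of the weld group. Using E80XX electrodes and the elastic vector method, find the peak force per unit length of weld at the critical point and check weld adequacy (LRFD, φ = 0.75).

E80XX → F_EXX = 80 ksi.
Total weld length L_w = 23 in. Treat welds as unit-width lines.
Polar moment about centroid: J = 2[d³/12 + d(b/2)²] = 2[11.5³/12 + 11.5×3.25²] = 496.4 in³.
Direct shear f_v = P/L_w = 30.6 / 23 = 1.33 kip/in (vertical).
Torsion M = P·e = 30.6 × 8 = 244.8 kip·in.
Critical point at (x, y) = (3.25, 5.75) from centroid. f_tx = M·y/J = 2.836 kip/in; f_ty = M·x/J = 1.603 kip/in.
Resultant f_max = √[f_tx² + (f_v + f_ty)²] = √[2.836² + (1.33 + 1.603)²] = 4.08 kip/in.
Capacity per unit length: φr_n = 0.75 × 0.6 × 80 × (0.707 × 0.25) = 6.363 kip/in.
4.08 ≤ 6.363 → adequate.

f_max ≈ 4.08 kip/in; adequate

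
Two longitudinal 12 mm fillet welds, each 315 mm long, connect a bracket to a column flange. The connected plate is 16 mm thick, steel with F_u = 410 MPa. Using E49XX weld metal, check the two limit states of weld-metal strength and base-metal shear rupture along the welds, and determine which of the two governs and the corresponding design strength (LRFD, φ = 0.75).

E49XX → F_EXX = 490 MPa.
t_e = 0.707 × 12 = 8.484 mm; L = 630 mm.
Weld metal: φR_n = 0.75 × 0.6 × 490 × 8.484 × 630 × 10⁻³ = 1179 kN.
Base metal (shear rupture): φR_n = 0.75 × 0.6 × 410 × 16 × 630 × 10⁻³ = 1860 kN.
Governing: weld metal.

φR_n ≈ 1180 kN (weld metal governs)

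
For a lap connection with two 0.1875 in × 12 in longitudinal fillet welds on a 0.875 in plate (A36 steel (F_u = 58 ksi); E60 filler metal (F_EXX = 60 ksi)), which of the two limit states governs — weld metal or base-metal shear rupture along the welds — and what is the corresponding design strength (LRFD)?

t_e = 0.707 × 0.1875 = 0.1326 in; L = 24 in.
Weld metal: φR_n = 0.75 × 0.6 × 60 × 0.1326 × 24 = 85.9 kips.
Base metal (shear rupture): φR_n = 0.75 × 0.6 × 58 × 0.875 × 24 = 548.1 kips.
Governing: weld metal.

φR_n ≈ 85.9 kips (weld metal governs)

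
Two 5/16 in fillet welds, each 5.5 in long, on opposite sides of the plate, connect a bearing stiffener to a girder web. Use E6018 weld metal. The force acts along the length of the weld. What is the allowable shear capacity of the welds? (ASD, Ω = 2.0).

E60XX → F_EXX = 60 ksi.
Effective throat t_e = 0.707 × 0.3125 = 0.2209 in.
Total length L = 11 in; A_we = 0.2209 × 11 = 2.43 in².
F_nw = 0.6 F_EXX = 0.6 × 60 = 36 ksi.
R_n = 36 × 2.43 = 87.49 kip; R_n/Ω = 87.49/2.0 = 43.75 kip.

R_n/Ω ≈ 43.7 kip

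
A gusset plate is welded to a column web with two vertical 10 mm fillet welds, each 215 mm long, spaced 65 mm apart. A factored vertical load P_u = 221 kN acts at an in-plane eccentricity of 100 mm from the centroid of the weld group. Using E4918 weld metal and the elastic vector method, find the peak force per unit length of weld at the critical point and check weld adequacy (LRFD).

f_max ≈ 1410 N/mm; adequate

E49XX → F_EXX = 490 MPa.
Total weld length L_w = 430 mm. Treat welds as unit-width lines.
Polar moment about centroid: J = 2[d³/12 + d(b/2)²] = 2[215³/12 + 215×32.5²] = 2111000 mm³.
Direct shear f_v = P/L_w = 221×10³ / 430 = 514 N/mm (vertical).
Torsion M = P·e = 221×10³ × 100 = 22100000 N·mm.
Critical point at (x, y) = (32.5, 107.5) from centroid. f_tx = M·y/J = 1126 N/mm; f_ty = M·x/J = 340.3 N/mm.
Resultant f_max = √[f_tx² + (f_v + f_ty)²] = √[1126² + (514 + 340.3)²] = 1413 N/mm.
Capacity per unit length: φr_n = 0.75 × 0.6 × 490 × (0.707 × 10) = 1559 N/mm.
1413 ≤ 1559 → adequate.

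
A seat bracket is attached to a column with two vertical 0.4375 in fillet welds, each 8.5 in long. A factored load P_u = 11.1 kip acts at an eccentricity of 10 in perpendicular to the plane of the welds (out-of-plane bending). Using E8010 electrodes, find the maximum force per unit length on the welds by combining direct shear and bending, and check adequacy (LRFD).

f_max ≈ 4.66 kip/in; adequate

E80XX → F_EXX = 80 ksi.
L_w = 2 × 8.5 = 17 in; section modulus (unit throat) S = 2 × L²/6 = 24.08 in².
Direct shear f_v = P/L_w = 11.1/17 = 0.6529 kip/in.
Moment M = P × e = 11.1 × 10 = 111 kip·in; bending f_b = M/S = 4.609 kip/in.
f_max = √(f_v² + f_b²) = √(0.6529² + 4.609²) = 4.655 kip/in.
φr_n = 0.75 × 0.6 × 80 × (0.707 × 0.4375) = 11.14 kip/in → adequate.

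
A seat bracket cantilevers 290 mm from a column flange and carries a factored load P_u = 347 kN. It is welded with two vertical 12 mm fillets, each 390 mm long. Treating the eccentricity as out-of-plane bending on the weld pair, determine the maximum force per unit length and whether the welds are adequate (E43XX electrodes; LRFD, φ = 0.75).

E43XX → F_EXX = 430 MPa.
L_w = 2 × 390 = 780 mm; section modulus (unit throat) S = 2 × L²/6 = 50700 mm².
Direct shear f_v = P/L_w = 347×10³/780 = 444.9 N/mm.
Moment M = P × e = 347×10³ × 290 = 100630000 N·mm; bending f_b = M/S = 1985 N/mm.
f_max = √(f_v² + f_b²) = √(444.9² + 1985²) = 2034 N/mm.
φr_n = 0.75 × 0.6 × 430 × (0.707 × 12) = 1642 N/mm → NOT adequate.

f_max ≈ 2030 N/mm; NOT adequate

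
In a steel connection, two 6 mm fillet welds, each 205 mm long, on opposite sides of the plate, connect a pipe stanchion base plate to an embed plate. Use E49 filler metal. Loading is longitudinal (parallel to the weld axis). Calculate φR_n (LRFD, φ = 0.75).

E49XX → F_EXX = 490 MPa.
Effective throat t_e = 0.707 × 6 = 4.242 mm.
Total length L = 410 mm; A_we = 4.242 × 410 = 1739 mm².
F_nw = 0.6 F_EXX = 0.6 × 490 = 294 MPa.
φR_n = 0.75 × 294 × 1739 × 10⁻³ = 383.5 kN.

φR_n ≈ 383 kN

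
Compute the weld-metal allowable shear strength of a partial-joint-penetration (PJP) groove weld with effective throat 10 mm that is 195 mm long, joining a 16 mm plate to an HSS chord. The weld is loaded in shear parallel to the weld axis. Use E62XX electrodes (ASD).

E62XX → F_EXX = 620 MPa.
Effective throat (given) t_e = 10 mm.
A_we = 10 × 195 = 1950 mm².
F_nw = 0.6 F_EXX = 372 MPa.
R_n/Ω = (372 × 1950) / 2.0 × 10⁻³ = 362.7 kN.

R_n/Ω ≈ 363 kN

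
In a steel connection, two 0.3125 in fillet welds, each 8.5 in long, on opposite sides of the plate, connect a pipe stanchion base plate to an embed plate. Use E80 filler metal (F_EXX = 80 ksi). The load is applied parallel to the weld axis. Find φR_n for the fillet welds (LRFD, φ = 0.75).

Effective throat t_e = 0.707 × 0.3125 = 0.2209 in.
Total length L = 17 in; A_we = 0.2209 × 17 = 3.756 in².
F_nw = 0.6 F_EXX = 0.6 × 80 = 48 ksi.
φR_n = 0.75 × 48 × 3.756 = 135.2 kips.

φR_n ≈ 135 kips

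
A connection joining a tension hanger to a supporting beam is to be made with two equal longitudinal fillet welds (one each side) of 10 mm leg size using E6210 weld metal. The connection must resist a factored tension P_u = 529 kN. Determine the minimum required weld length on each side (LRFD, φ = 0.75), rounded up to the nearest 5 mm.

L = 135 mm on each side

E62XX → F_EXX = 620 MPa.
Throat t_e = 0.707 × 10 = 7.07 mm.
φr_n = 0.75 × 0.6 × 620 × 7.07 × 10⁻³ = 1.973 kN/mm.
L_req = P_u / φr_n = 529 / 1.973 = 268.2 mm total.
Per side: 268.2 / 2 = 134.1 mm.
Round up → use L = 135 mm on each side.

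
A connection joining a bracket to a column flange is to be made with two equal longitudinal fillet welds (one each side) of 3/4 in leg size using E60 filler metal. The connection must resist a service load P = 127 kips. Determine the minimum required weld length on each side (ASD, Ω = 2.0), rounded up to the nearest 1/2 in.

L = 7 in on each side

E60XX → F_EXX = 60 ksi.
Throat t_e = 0.707 × 0.75 = 0.5302 in.
r_n/Ω = (0.6 × 60 × 0.5302) / 2.0 = 9.544 kip/in.
L_req = P / (r_n/Ω) = 127 / 9.544 = 13.31 in total.
Per side: 13.31 / 2 = 6.653 in.
Round up → use L = 7 in on each side.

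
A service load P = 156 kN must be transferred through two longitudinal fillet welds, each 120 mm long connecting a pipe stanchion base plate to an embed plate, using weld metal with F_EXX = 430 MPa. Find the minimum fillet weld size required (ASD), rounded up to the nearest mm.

Total weld length L = 240 mm.
Required throat t_e = P × Ω / (0.6 F_EXX × L) = 156 × 2.0 / (0.6 × 430 × 240 × 10⁻³) = 5.039 mm.
Required leg w = t_e / 0.707 = 7.127 mm → use 8 mm.

w = 8 mm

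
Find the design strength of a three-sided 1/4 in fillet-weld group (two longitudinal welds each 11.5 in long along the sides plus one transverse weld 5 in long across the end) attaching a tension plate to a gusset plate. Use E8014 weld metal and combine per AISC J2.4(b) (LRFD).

φR_n ≈ 178 kips

E80XX → F_EXX = 80 ksi.
t_e = 0.707 × 0.25 = 0.1767 in.
R_nwl = 0.6 × 80 × 0.1767 × 23 = 195.1 kips (longitudinal, 2 welds).
R_nwt = 0.6 × 80 × 0.1767 × 5 = 42.42 kips (transverse, base value).
(i) R_nwl + R_nwt = 237.6 kips; (ii) 0.85 R_nwl + 1.5 R_nwt = 229.5 kips.
R_n = max = 237.6 kips [governs: (i)]; φR_n = 178.2 kips.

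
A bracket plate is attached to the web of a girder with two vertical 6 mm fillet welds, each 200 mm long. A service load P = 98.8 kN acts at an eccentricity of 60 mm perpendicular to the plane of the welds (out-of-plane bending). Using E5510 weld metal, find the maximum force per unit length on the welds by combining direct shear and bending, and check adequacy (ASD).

E55XX → F_EXX = 550 MPa.
L_w = 2 × 200 = 400 mm; section modulus (unit throat) S = 2 × L²/6 = 13330 mm².
Direct shear f_v = P/L_w = 98.8×10³/400 = 247 N/mm.
Moment M = P × e = 98.8×10³ × 60 = 5928000 N·mm; bending f_b = M/S = 444.6 N/mm.
f_max = √(f_v² + f_b²) = √(247² + 444.6²) = 508.6 N/mm.
r_n/Ω = (1/2.0) × 0.6 × 550 × (0.707 × 6) = 699.9 N/mm → adequate.

f_max ≈ 509 N/mm; adequate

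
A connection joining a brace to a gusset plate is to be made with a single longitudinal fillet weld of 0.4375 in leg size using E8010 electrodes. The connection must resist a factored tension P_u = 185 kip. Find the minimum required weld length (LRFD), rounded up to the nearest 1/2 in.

L = 17 in

E80XX → F_EXX = 80 ksi.
Throat t_e = 0.707 × 0.4375 = 0.3093 in.
φr_n = 0.75 × 0.6 × 80 × 0.3093 = 11.14 kip/in.
L_req = P_u / φr_n = 185 / 11.14 = 16.61 in total.
Round up → use L = 17 in.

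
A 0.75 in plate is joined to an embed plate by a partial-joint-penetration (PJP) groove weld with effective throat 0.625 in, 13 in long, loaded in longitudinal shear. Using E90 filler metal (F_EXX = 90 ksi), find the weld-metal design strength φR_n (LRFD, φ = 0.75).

φR_n ≈ 329 kips

Effective throat (given) t_e = 0.625 in.
A_we = 0.625 × 13 = 8.125 in².
F_nw = 0.6 F_EXX = 54 ksi.
φR_n = 0.75 × 54 × 8.125 = 329.1 kips.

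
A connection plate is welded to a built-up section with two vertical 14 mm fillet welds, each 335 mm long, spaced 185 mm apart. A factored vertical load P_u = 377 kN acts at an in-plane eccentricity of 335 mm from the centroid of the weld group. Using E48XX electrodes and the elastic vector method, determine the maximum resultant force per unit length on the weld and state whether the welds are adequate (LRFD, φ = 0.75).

E48XX → F_EXX = 480 MPa.
Total weld length L_w = 670 mm. Treat welds as unit-width lines.
Polar moment about centroid: J = 2[d³/12 + d(b/2)²] = 2[335³/12 + 335×92.5²] = 12000000 mm³.
Direct shear f_v = P/L_w = 377×10³ / 670 = 562.7 N/mm (vertical).
Torsion M = P·e = 377×10³ × 335 = 126300000 N·mm.
Critical point at (x, y) = (92.5, 167.5) from centroid. f_tx = M·y/J = 1763 N/mm; f_ty = M·x/J = 973.6 N/mm.
Resultant f_max = √[f_tx² + (f_v + f_ty)²] = √[1763² + (562.7 + 973.6)²] = 2339 N/mm.
Capacity per unit length: φr_n = 0.75 × 0.6 × 480 × (0.707 × 14) = 2138 N/mm.
2339 > 2138 → NOT adequate.

f_max ≈ 2340 N/mm; NOT adequate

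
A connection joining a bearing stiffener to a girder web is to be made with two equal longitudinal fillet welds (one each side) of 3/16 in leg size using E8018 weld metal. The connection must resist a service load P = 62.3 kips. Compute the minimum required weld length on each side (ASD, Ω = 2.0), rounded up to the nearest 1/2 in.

E80XX → F_EXX = 80 ksi.
Throat t_e = 0.707 × 0.1875 = 0.1326 in.
r_n/Ω = (0.6 × 80 × 0.1326) / 2.0 = 3.181 kip/in.
L_req = P / (r_n/Ω) = 62.3 / 3.181 = 19.58 in total.
Per side: 19.58 / 2 = 9.791 in.
Round up → use L = 10 in on each side.

L = 10 in on each side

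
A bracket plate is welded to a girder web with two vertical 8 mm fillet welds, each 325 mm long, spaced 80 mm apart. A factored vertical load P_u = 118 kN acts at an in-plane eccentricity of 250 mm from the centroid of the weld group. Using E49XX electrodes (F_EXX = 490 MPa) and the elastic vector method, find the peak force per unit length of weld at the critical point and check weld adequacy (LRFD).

f_max ≈ 793 N/mm; adequate

Total weld length L_w = 650 mm. Treat welds as unit-width lines.
Polar moment about centroid: J = 2[d³/12 + d(b/2)²] = 2[325³/12 + 325×40²] = 6761000 mm³.
Direct shear f_v = P/L_w = 118×10³ / 650 = 181.5 N/mm (vertical).
Torsion M = P·e = 118×10³ × 250 = 29500000 N·mm.
Critical point at (x, y) = (40, 162.5) from centroid. f_tx = M·y/J = 709 N/mm; f_ty = M·x/J = 174.5 N/mm.
Resultant f_max = √[f_tx² + (f_v + f_ty)²] = √[709² + (181.5 + 174.5)²] = 793.4 N/mm.
Capacity per unit length: φr_n = 0.75 × 0.6 × 490 × (0.707 × 8) = 1247 N/mm.
793.4 ≤ 1247 → adequate.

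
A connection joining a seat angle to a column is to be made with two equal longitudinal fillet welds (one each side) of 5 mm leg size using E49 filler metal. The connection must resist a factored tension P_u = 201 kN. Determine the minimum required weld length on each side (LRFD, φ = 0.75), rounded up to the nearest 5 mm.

L = 130 mm on each side

E49XX → F_EXX = 490 MPa.
Throat t_e = 0.707 × 5 = 3.535 mm.
φr_n = 0.75 × 0.6 × 490 × 3.535 × 10⁻³ = 0.7795 kN/mm.
L_req = P_u / φr_n = 201 / 0.7795 = 257.9 mm total.
Per side: 257.9 / 2 = 128.9 mm.
Round up → use L = 130 mm on each side.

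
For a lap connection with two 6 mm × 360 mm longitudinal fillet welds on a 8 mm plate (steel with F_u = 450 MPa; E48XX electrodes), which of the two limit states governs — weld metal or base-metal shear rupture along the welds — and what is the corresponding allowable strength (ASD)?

E48XX → F_EXX = 480 MPa.
t_e = 0.707 × 6 = 4.242 mm; L = 720 mm.
Weld metal: R_n/Ω = (1/2.0) × 0.6 × 480 × 4.242 × 720 × 10⁻³ = 439.8 kN.
Base metal (shear rupture): R_n/Ω = (1/2.0) × 0.6 × 450 × 8 × 720 × 10⁻³ = 777.6 kN.
Governing: weld metal.

R_n/Ω ≈ 440 kN (weld metal governs)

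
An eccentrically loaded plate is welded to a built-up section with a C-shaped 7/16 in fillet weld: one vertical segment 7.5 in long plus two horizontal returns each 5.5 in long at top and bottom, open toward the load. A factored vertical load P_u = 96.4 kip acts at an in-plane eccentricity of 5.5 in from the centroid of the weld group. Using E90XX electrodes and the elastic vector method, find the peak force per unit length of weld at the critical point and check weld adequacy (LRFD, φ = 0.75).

f_max ≈ 15.5 kip/in; NOT adequate

E90XX → F_EXX = 90 ksi.
Total weld length L_w = 18.5 in. Treat welds as unit-width lines.
Centroid: x̄ = 2×5.5×2.75 / 18.5 = 1.635 in from the vertical weld.
Polar moment about centroid: J = I_x + I_y = [7.5³/12 + 2×5.5×3.75²] + [7.5×1.635² + 2(5.5³/12 + 5.5×1.115²)] = 251.3 in³.
Direct shear f_v = P/L_w = 96.4 / 18.5 = 5.211 kip/in (vertical).
Torsion M = P·e = 96.4 × 5.5 = 530.2 kip·in.
Critical point at (x, y) = (3.865, 3.75) from centroid. f_tx = M·y/J = 7.912 kip/in; f_ty = M·x/J = 8.154 kip/in.
Resultant f_max = √[f_tx² + (f_v + f_ty)²] = √[7.912² + (5.211 + 8.154)²] = 15.53 kip/in.
Capacity per unit length: φr_n = 0.75 × 0.6 × 90 × (0.707 × 0.4375) = 12.53 kip/in.
15.53 > 12.53 → NOT adequate.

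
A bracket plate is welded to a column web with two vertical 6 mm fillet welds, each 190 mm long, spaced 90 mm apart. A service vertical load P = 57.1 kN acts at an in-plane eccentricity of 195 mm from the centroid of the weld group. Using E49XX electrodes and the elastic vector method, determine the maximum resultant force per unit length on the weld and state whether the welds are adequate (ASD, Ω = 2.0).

E49XX → F_EXX = 490 MPa.
Total weld length L_w = 380 mm. Treat welds as unit-width lines.
Polar moment about centroid: J = 2[d³/12 + d(b/2)²] = 2[190³/12 + 190×45²] = 1913000 mm³.
Direct shear f_v = P/L_w = 57.1×10³ / 380 = 150.3 N/mm (vertical).
Torsion M = P·e = 57.1×10³ × 195 = 11134000 N·mm.
Critical point at (x, y) = (45, 95) from centroid. f_tx = M·y/J = 553 N/mm; f_ty = M·x/J = 262 N/mm.
Resultant f_max = √[f_tx² + (f_v + f_ty)²] = √[553² + (150.3 + 262)²] = 689.8 N/mm.
Capacity per unit length: r_n/Ω = (1/2.0) × 0.6 × 490 × (0.707 × 6) = 623.6 N/mm.
689.8 > 623.6 → NOT adequate.

f_max ≈ 690 N/mm; NOT adequate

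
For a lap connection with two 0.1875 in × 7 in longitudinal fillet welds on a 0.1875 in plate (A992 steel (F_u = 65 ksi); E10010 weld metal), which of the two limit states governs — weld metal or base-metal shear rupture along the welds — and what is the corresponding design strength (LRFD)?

E100XX → F_EXX = 100 ksi.
t_e = 0.707 × 0.1875 = 0.1326 in; L = 14 in.
Weld metal: φR_n = 0.75 × 0.6 × 100 × 0.1326 × 14 = 83.51 kip.
Base metal (shear rupture): φR_n = 0.75 × 0.6 × 65 × 0.1875 × 14 = 76.78 kip.
Governing: base-metal shear rupture.

φR_n ≈ 76.8 kip (base-metal shear rupture governs)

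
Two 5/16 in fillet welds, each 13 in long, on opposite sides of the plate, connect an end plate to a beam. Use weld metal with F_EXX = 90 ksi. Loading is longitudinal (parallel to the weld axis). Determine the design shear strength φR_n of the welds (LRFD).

Effective throat t_e = 0.707 × 0.3125 = 0.2209 in.
Total length L = 26 in; A_we = 0.2209 × 26 = 5.744 in².
F_nw = 0.6 F_EXX = 0.6 × 90 = 54 ksi.
φR_n = 0.75 × 54 × 5.744 = 232.6 kip.

φR_n ≈ 233 kip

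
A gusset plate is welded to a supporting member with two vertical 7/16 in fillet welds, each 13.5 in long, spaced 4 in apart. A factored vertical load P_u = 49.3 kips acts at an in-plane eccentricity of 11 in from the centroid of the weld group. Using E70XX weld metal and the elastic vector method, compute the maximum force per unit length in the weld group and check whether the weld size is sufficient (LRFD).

f_max ≈ 8.08 kip/in; adequate

E70XX → F_EXX = 70 ksi.
Total weld length L_w = 27 in. Treat welds as unit-width lines.
Polar moment about centroid: J = 2[d³/12 + d(b/2)²] = 2[13.5³/12 + 13.5×2²] = 518.1 in³.
Direct shear f_v = P/L_w = 49.3 / 27 = 1.826 kip/in (vertical).
Torsion M = P·e = 49.3 × 11 = 542.3 kip·in.
Critical point at (x, y) = (2, 6.75) from centroid. f_tx = M·y/J = 7.066 kip/in; f_ty = M·x/J = 2.094 kip/in.
Resultant f_max = √[f_tx² + (f_v + f_ty)²] = √[7.066² + (1.826 + 2.094)²] = 8.08 kip/in.
Capacity per unit length: φr_n = 0.75 × 0.6 × 70 × (0.707 × 0.4375) = 9.743 kip/in.
8.08 ≤ 9.743 → adequate.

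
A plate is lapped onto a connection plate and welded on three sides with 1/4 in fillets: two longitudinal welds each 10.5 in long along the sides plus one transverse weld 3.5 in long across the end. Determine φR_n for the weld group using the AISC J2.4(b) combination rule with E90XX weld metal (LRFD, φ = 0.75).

E90XX → F_EXX = 90 ksi.
t_e = 0.707 × 0.25 = 0.1767 in.
R_nwl = 0.6 × 90 × 0.1767 × 21 = 200.4 kip (longitudinal, 2 welds).
R_nwt = 0.6 × 90 × 0.1767 × 3.5 = 33.41 kip (transverse, base value).
(i) R_nwl + R_nwt = 233.8 kip; (ii) 0.85 R_nwl + 1.5 R_nwt = 220.5 kip.
R_n = max = 233.8 kip [governs: (i)]; φR_n = 175.4 kip.

φR_n ≈ 175 kip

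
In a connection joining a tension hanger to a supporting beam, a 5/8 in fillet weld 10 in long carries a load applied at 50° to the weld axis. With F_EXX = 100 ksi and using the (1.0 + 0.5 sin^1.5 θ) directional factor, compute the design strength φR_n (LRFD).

φR_n ≈ 266 kips

t_e = 0.707 × 0.625 = 0.4419 in; A_we = 0.4419 × 10 = 4.419 in².
Directional factor: 1.0 + 0.5 sin^1.5(50°) = 1.335.
F_nw = 0.6 × 100 × 1.335 = 80.11 ksi.
φR_n = 0.75 × 80.11 × 4.419 = 265.5 kips.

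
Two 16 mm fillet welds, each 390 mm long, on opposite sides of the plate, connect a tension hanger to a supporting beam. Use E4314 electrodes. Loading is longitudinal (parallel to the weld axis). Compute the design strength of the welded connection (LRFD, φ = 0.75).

φR_n ≈ 1710 kN

E43XX → F_EXX = 430 MPa.
Effective throat t_e = 0.707 × 16 = 11.31 mm.
Total length L = 780 mm; A_we = 11.31 × 780 = 8823 mm².
F_nw = 0.6 F_EXX = 0.6 × 430 = 258 MPa.
φR_n = 0.75 × 258 × 8823 × 10⁻³ = 1707 kN.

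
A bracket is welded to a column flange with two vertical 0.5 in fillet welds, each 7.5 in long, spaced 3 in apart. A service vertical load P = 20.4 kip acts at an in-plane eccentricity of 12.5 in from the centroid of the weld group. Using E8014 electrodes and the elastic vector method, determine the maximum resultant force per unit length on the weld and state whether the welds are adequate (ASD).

f_max ≈ 10.5 kip/in; NOT adequate

E80XX → F_EXX = 80 ksi.
Total weld length L_w = 15 in. Treat welds as unit-width lines.
Polar moment about centroid: J = 2[d³/12 + d(b/2)²] = 2[7.5³/12 + 7.5×1.5²] = 104.1 in³.
Direct shear f_v = P/L_w = 20.4 / 15 = 1.36 kip/in (vertical).
Torsion M = P·e = 20.4 × 12.5 = 255 kip·in.
Critical point at (x, y) = (1.5, 3.75) from centroid. f_tx = M·y/J = 9.189 kip/in; f_ty = M·x/J = 3.676 kip/in.
Resultant f_max = √[f_tx² + (f_v + f_ty)²] = √[9.189² + (1.36 + 3.676)²] = 10.48 kip/in.
Capacity per unit length: r_n/Ω = (1/2.0) × 0.6 × 80 × (0.707 × 0.5) = 8.484 kip/in.
10.48 > 8.484 → NOT adequate.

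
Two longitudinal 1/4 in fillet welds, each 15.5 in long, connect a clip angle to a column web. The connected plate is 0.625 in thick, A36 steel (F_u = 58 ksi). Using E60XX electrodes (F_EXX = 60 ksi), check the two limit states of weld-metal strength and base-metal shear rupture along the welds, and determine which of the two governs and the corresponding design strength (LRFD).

t_e = 0.707 × 0.25 = 0.1767 in; L = 31 in.
Weld metal: φR_n = 0.75 × 0.6 × 60 × 0.1767 × 31 = 147.9 kip.
Base metal (shear rupture): φR_n = 0.75 × 0.6 × 58 × 0.625 × 31 = 505.7 kip.
Governing: weld metal.

φR_n ≈ 148 kip (weld metal governs)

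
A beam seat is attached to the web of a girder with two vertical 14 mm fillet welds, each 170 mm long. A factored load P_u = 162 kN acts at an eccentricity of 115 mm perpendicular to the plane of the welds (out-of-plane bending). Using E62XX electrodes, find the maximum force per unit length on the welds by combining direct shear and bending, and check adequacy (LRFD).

E62XX → F_EXX = 620 MPa.
L_w = 2 × 170 = 340 mm; section modulus (unit throat) S = 2 × L²/6 = 9633 mm².
Direct shear f_v = P/L_w = 162×10³/340 = 476.5 N/mm.
Moment M = P × e = 162×10³ × 115 = 18630000 N·mm; bending f_b = M/S = 1934 N/mm.
f_max = √(f_v² + f_b²) = √(476.5² + 1934²) = 1992 N/mm.
φr_n = 0.75 × 0.6 × 620 × (0.707 × 14) = 2762 N/mm → adequate.

f_max ≈ 1990 N/mm; adequate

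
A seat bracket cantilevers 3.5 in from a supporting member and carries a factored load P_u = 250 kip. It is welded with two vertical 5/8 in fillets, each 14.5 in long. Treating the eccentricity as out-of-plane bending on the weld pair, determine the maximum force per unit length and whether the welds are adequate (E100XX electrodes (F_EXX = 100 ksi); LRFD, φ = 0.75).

L_w = 2 × 14.5 = 29 in; section modulus (unit throat) S = 2 × L²/6 = 70.08 in².
Direct shear f_v = P/L_w = 250/29 = 8.621 kip/in.
Moment M = P × e = 250 × 3.5 = 875 kip·in; bending f_b = M/S = 12.49 kip/in.
f_max = √(f_v² + f_b²) = √(8.621² + 12.49²) = 15.17 kip/in.
φr_n = 0.75 × 0.6 × 100 × (0.707 × 0.625) = 19.88 kip/in → adequate.

f_max ≈ 15.2 kip/in; adequate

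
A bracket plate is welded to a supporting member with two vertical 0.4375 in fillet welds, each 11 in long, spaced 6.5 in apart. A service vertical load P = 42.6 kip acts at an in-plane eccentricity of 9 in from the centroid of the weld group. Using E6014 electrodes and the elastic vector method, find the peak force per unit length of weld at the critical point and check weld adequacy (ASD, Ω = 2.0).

f_max ≈ 6.59 kip/in; NOT adequate

E60XX → F_EXX = 60 ksi.
Total weld length L_w = 22 in. Treat welds as unit-width lines.
Polar moment about centroid: J = 2[d³/12 + d(b/2)²] = 2[11³/12 + 11×3.25²] = 454.2 in³.
Direct shear f_v = P/L_w = 42.6 / 22 = 1.936 kip/in (vertical).
Torsion M = P·e = 42.6 × 9 = 383.4 kip·in.
Critical point at (x, y) = (3.25, 5.5) from centroid. f_tx = M·y/J = 4.643 kip/in; f_ty = M·x/J = 2.743 kip/in.
Resultant f_max = √[f_tx² + (f_v + f_ty)²] = √[4.643² + (1.936 + 2.743)²] = 6.592 kip/in.
Capacity per unit length: r_n/Ω = (1/2.0) × 0.6 × 60 × (0.707 × 0.4375) = 5.568 kip/in.
6.592 > 5.568 → NOT adequate.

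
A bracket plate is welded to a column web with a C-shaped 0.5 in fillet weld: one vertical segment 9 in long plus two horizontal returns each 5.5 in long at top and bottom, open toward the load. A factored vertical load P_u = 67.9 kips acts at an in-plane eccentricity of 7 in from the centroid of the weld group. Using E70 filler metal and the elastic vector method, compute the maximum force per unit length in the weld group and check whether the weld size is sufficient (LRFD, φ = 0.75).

f_max ≈ 10.8 kip/in; adequate

E70XX → F_EXX = 70 ksi.
Total weld length L_w = 20 in. Treat welds as unit-width lines.
Centroid: x̄ = 2×5.5×2.75 / 20 = 1.512 in from the vertical weld.
Polar moment about centroid: J = I_x + I_y = [9³/12 + 2×5.5×4.5²] + [9×1.512² + 2(5.5³/12 + 5.5×1.238²)] = 348.7 in³.
Direct shear f_v = P/L_w = 67.9 / 20 = 3.395 kip/in (vertical).
Torsion M = P·e = 67.9 × 7 = 475.3 kip·in.
Critical point at (x, y) = (3.987, 4.5) from centroid. f_tx = M·y/J = 6.134 kip/in; f_ty = M·x/J = 5.436 kip/in.
Resultant f_max = √[f_tx² + (f_v + f_ty)²] = √[6.134² + (3.395 + 5.436)²] = 10.75 kip/in.
Capacity per unit length: φr_n = 0.75 × 0.6 × 70 × (0.707 × 0.5) = 11.14 kip/in.
10.75 ≤ 11.14 → adequate.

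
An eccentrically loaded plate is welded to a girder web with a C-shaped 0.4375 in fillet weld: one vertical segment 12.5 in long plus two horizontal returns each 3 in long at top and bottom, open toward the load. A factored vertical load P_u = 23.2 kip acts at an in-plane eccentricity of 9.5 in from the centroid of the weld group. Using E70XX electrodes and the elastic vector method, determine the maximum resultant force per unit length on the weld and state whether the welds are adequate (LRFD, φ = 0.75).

f_max ≈ 4.25 kip/in; adequate

E70XX → F_EXX = 70 ksi.
Total weld length L_w = 18.5 in. Treat welds as unit-width lines.
Centroid: x̄ = 2×3×1.5 / 18.5 = 0.4865 in from the vertical weld.
Polar moment about centroid: J = I_x + I_y = [12.5³/12 + 2×3×6.25²] + [12.5×0.4865² + 2(3³/12 + 3×1.014²)] = 410.8 in³.
Direct shear f_v = P/L_w = 23.2 / 18.5 = 1.254 kip/in (vertical).
Torsion M = P·e = 23.2 × 9.5 = 220.4 kip·in.
Critical point at (x, y) = (2.514, 6.25) from centroid. f_tx = M·y/J = 3.354 kip/in; f_ty = M·x/J = 1.349 kip/in.
Resultant f_max = √[f_tx² + (f_v + f_ty)²] = √[3.354² + (1.254 + 1.349)²] = 4.245 kip/in.
Capacity per unit length: φr_n = 0.75 × 0.6 × 70 × (0.707 × 0.4375) = 9.743 kip/in.
4.245 ≤ 9.743 → adequate.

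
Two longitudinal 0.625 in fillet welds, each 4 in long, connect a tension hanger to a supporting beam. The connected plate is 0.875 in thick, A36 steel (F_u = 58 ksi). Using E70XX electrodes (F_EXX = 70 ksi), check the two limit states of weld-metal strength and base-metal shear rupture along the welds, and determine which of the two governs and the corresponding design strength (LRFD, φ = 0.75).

φR_n ≈ 111 kips (weld metal governs)

t_e = 0.707 × 0.625 = 0.4419 in; L = 8 in.
Weld metal: φR_n = 0.75 × 0.6 × 70 × 0.4419 × 8 = 111.4 kips.
Base metal (shear rupture): φR_n = 0.75 × 0.6 × 58 × 0.875 × 8 = 182.7 kips.
Governing: weld metal.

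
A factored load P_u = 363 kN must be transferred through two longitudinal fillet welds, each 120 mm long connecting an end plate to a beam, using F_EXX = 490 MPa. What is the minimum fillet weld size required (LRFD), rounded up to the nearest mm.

Total weld length L = 240 mm.
Required throat t_e = P_u / (φ × 0.6 F_EXX × L) = 363 / (0.75 × 0.6 × 490 × 240 × 10⁻³) = 6.859 mm.
Required leg w = t_e / 0.707 = 9.702 mm → use 10 mm.

w = 10 mm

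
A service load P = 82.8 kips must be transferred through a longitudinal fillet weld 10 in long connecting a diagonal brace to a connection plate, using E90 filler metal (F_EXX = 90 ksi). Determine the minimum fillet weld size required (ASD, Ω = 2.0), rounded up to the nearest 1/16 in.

Total weld length L = 10 in.
Required throat t_e = P × Ω / (0.6 F_EXX × L) = 82.8 × 2.0 / (0.6 × 90 × 10) = 0.3067 in.
Required leg w = t_e / 0.707 = 0.4338 in → use 7/16 in.

w = 7/16 in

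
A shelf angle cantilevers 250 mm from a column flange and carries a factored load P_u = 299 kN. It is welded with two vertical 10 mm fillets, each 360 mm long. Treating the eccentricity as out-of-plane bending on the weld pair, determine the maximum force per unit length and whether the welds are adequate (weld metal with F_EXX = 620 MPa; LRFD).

f_max ≈ 1780 N/mm; adequate

L_w = 2 × 360 = 720 mm; section modulus (unit throat) S = 2 × L²/6 = 43200 mm².
Direct shear f_v = P/L_w = 299×10³/720 = 415.3 N/mm.
Moment M = P × e = 299×10³ × 250 = 74750000 N·mm; bending f_b = M/S = 1730 N/mm.
f_max = √(f_v² + f_b²) = √(415.3² + 1730²) = 1779 N/mm.
φr_n = 0.75 × 0.6 × 620 × (0.707 × 10) = 1973 N/mm → adequate.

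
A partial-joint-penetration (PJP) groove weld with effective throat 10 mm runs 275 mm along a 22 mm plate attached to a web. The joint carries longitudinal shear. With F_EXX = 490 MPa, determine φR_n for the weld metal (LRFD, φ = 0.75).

φR_n ≈ 606 kN

Effective throat (given) t_e = 10 mm.
A_we = 10 × 275 = 2750 mm².
F_nw = 0.6 F_EXX = 294 MPa.
φR_n = 0.75 × 294 × 2750 × 10⁻³ = 606.4 kN.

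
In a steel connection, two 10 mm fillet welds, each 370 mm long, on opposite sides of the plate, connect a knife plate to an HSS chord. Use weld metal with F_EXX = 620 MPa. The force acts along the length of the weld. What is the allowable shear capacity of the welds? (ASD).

Effective throat t_e = 0.707 × 10 = 7.07 mm.
Total length L = 740 mm; A_we = 7.07 × 740 = 5232 mm².
F_nw = 0.6 F_EXX = 0.6 × 620 = 372 MPa.
R_n = 372 × 5232 × 10⁻³ = 1946 kN; R_n/Ω = 1946/2.0 = 973.1 kN.

R_n/Ω ≈ 973 kN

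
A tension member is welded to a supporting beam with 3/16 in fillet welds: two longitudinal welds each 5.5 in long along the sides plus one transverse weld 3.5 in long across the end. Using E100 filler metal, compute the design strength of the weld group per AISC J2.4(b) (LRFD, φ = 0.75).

φR_n ≈ 87.1 kip

E100XX → F_EXX = 100 ksi.
t_e = 0.707 × 0.1875 = 0.1326 in.
R_nwl = 0.6 × 100 × 0.1326 × 11 = 87.49 kip (longitudinal, 2 welds).
R_nwt = 0.6 × 100 × 0.1326 × 3.5 = 27.84 kip (transverse, base value).
(i) R_nwl + R_nwt = 115.3 kip; (ii) 0.85 R_nwl + 1.5 R_nwt = 116.1 kip.
R_n = max = 116.1 kip [governs: (ii)]; φR_n = 87.09 kip.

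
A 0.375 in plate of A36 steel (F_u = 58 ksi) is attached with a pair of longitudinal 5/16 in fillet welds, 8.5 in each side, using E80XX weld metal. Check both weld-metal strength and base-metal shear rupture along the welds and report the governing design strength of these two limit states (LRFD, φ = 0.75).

E80XX → F_EXX = 80 ksi.
t_e = 0.707 × 0.3125 = 0.2209 in; L = 17 in.
Weld metal: φR_n = 0.75 × 0.6 × 80 × 0.2209 × 17 = 135.2 kips.
Base metal (shear rupture): φR_n = 0.75 × 0.6 × 58 × 0.375 × 17 = 166.4 kips.
Governing: weld metal.

φR_n ≈ 135 kips (weld metal governs)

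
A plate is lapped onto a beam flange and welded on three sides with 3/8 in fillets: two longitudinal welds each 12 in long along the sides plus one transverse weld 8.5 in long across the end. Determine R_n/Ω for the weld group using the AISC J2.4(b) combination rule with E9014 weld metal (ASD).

R_n/Ω ≈ 237 kips

E90XX → F_EXX = 90 ksi.
t_e = 0.707 × 0.375 = 0.2651 in.
R_nwl = 0.6 × 90 × 0.2651 × 24 = 343.6 kips (longitudinal, 2 welds).
R_nwt = 0.6 × 90 × 0.2651 × 8.5 = 121.7 kips (transverse, base value).
(i) R_nwl + R_nwt = 465.3 kips; (ii) 0.85 R_nwl + 1.5 R_nwt = 474.6 kips.
R_n = max = 474.6 kips [governs: (ii)]; R_n/Ω = 237.3 kips.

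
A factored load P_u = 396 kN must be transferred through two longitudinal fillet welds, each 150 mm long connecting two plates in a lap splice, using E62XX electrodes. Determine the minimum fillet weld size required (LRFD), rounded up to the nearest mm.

w = 7 mm

E62XX → F_EXX = 620 MPa.
Total weld length L = 300 mm.
Required throat t_e = P_u / (φ × 0.6 F_EXX × L) = 396 / (0.75 × 0.6 × 620 × 300 × 10⁻³) = 4.731 mm.
Required leg w = t_e / 0.707 = 6.692 mm → use 7 mm.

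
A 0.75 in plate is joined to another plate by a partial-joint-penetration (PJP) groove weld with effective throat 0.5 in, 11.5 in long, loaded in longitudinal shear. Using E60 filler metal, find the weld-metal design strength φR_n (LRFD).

φR_n ≈ 155 kips

E60XX → F_EXX = 60 ksi.
Effective throat (given) t_e = 0.5 in.
A_we = 0.5 × 11.5 = 5.75 in².
F_nw = 0.6 F_EXX = 36 ksi.
φR_n = 0.75 × 36 × 5.75 = 155.2 kips.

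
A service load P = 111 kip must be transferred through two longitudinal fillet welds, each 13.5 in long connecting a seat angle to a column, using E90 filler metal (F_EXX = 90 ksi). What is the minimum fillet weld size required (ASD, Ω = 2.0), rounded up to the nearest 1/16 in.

w = 1/4 in

Total weld length L = 27 in.
Required throat t_e = P × Ω / (0.6 F_EXX × L) = 111 × 2.0 / (0.6 × 90 × 27) = 0.1523 in.
Required leg w = t_e / 0.707 = 0.2154 in → use 1/4 in.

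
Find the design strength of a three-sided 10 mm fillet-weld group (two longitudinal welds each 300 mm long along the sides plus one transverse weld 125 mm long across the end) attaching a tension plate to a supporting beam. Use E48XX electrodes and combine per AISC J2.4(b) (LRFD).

φR_n ≈ 1110 kN

E48XX → F_EXX = 480 MPa.
t_e = 0.707 × 10 = 7.07 mm.
R_nwl = 0.6 × 480 × 7.07 × 600 × 10⁻³ = 1222 kN (longitudinal, 2 welds).
R_nwt = 0.6 × 480 × 7.07 × 125 × 10⁻³ = 254.5 kN (transverse, base value).
(i) R_nwl + R_nwt = 1476 kN; (ii) 0.85 R_nwl + 1.5 R_nwt = 1420 kN.
R_n = max = 1476 kN [governs: (i)]; φR_n = 1107 kN.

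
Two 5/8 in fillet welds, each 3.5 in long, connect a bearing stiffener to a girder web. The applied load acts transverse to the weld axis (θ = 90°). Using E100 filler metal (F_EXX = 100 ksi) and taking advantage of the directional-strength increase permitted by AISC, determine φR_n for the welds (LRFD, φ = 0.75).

φR_n ≈ 209 kips

t_e = 0.707 × 0.625 = 0.4419 in; A_we = 0.4419 × 7 = 3.093 in².
Directional factor: 1.0 + 0.5 sin^1.5(90°) = 1.5.
F_nw = 0.6 × 100 × 1.5 = 90 ksi.
φR_n = 0.75 × 90 × 3.093 = 208.8 kips.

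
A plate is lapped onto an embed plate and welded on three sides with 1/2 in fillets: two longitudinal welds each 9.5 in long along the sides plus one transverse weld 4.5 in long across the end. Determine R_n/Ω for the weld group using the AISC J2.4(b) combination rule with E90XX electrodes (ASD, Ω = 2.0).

R_n/Ω ≈ 224 kips

E90XX → F_EXX = 90 ksi.
t_e = 0.707 × 0.5 = 0.3535 in.
R_nwl = 0.6 × 90 × 0.3535 × 19 = 362.7 kips (longitudinal, 2 welds).
R_nwt = 0.6 × 90 × 0.3535 × 4.5 = 85.9 kips (transverse, base value).
(i) R_nwl + R_nwt = 448.6 kips; (ii) 0.85 R_nwl + 1.5 R_nwt = 437.1 kips.
R_n = max = 448.6 kips [governs: (i)]; R_n/Ω = 224.3 kips.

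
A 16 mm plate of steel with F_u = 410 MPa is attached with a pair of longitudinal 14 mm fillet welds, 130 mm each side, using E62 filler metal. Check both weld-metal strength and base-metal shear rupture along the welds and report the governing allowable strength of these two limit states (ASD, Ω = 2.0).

R_n/Ω ≈ 479 kN (weld metal governs)

E62XX → F_EXX = 620 MPa.
t_e = 0.707 × 14 = 9.898 mm; L = 260 mm.
Weld metal: R_n/Ω = (1/2.0) × 0.6 × 620 × 9.898 × 260 × 10⁻³ = 478.7 kN.
Base metal (shear rupture): R_n/Ω = (1/2.0) × 0.6 × 410 × 16 × 260 × 10⁻³ = 511.7 kN.
Governing: weld metal.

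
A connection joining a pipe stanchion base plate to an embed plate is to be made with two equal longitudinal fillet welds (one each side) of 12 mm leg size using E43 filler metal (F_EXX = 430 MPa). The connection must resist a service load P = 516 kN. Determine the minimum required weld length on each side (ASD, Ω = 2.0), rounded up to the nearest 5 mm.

L = 240 mm on each side

Throat t_e = 0.707 × 12 = 8.484 mm.
r_n/Ω = (0.6 × 430 × 8.484) / 2.0 = 1094 N/mm = 1.094 kN/mm.
L_req = P / (r_n/Ω) = 516 / 1.094 = 471.5 mm total.
Per side: 471.5 / 2 = 235.7 mm.
Round up → use L = 240 mm on each side.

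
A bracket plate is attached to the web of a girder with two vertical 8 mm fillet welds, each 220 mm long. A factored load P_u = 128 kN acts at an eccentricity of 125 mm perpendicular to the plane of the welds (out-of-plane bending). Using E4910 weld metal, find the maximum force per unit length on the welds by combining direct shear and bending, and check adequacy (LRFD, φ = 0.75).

f_max ≈ 1030 N/mm; adequate

E49XX → F_EXX = 490 MPa.
L_w = 2 × 220 = 440 mm; section modulus (unit throat) S = 2 × L²/6 = 16130 mm².
Direct shear f_v = P/L_w = 128×10³/440 = 290.9 N/mm.
Moment M = P × e = 128×10³ × 125 = 16000000 N·mm; bending f_b = M/S = 991.7 N/mm.
f_max = √(f_v² + f_b²) = √(290.9² + 991.7²) = 1034 N/mm.
φr_n = 0.75 × 0.6 × 490 × (0.707 × 8) = 1247 N/mm → adequate.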